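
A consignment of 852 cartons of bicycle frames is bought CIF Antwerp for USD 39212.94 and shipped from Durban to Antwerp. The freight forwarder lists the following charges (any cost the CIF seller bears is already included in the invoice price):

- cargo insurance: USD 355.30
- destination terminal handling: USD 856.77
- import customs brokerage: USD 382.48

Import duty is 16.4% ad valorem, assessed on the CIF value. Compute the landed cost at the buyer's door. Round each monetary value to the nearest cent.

CIF: the seller pays costs through ocean freight and marine insurance to the destination port.
Already in the invoice (seller's account under CIF): insurance — exclude.
The CIF price already equals the CIF value: 39212.94
Import duty = 39212.94 × 16.4% = 6430.92
Buyer bears: destination terminal 856.77 + brokerage 382.48 + duty 6430.92 = 7670.17
Landed cost = invoice 39212.94 + 7670.17 = 46883.11

Total landed cost: USD 46883.11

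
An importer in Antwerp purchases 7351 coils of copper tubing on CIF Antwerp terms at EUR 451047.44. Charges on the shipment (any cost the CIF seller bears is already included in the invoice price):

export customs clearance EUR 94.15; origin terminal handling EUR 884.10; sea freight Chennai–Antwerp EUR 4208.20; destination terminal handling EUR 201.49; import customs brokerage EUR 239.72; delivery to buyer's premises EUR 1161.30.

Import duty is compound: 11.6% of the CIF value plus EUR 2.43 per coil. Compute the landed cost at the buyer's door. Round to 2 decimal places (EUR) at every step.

Total landed cost: EUR 522834.38

CIF: the seller pays costs through ocean freight and marine insurance to the destination port.
Already in the invoice (seller's account under CIF): export clearance, origin terminal, freight — exclude.
The CIF price already equals the CIF value: 451047.44
Ad valorem component: 451047.44 × 11.6% = 52321.50
Specific component: 7351 × 2.43 = 17862.93
Import duty = 52321.50 + 17862.93 = 70184.43
Buyer bears: destination terminal 201.49 + brokerage 239.72 + delivery 1161.30 + duty 70184.43 = 71786.94
Landed cost = invoice 451047.44 + 71786.94 = 522834.38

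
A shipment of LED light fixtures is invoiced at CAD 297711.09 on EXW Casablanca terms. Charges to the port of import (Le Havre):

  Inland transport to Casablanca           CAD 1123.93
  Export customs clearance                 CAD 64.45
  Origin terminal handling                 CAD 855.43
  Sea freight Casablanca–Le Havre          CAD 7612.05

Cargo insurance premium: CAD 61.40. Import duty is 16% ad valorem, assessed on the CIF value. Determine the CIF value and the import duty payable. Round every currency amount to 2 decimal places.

CIF value: CAD 307428.35; import duty: CAD 49188.54

CIF = EXW price + pre-shipment costs + freight + insurance
CIF = 297711.09 + 1123.93 + 64.45 + 855.43 + 7612.05 + 61.40 = 307428.35
Import duty = 307428.35 × 16% = 49188.54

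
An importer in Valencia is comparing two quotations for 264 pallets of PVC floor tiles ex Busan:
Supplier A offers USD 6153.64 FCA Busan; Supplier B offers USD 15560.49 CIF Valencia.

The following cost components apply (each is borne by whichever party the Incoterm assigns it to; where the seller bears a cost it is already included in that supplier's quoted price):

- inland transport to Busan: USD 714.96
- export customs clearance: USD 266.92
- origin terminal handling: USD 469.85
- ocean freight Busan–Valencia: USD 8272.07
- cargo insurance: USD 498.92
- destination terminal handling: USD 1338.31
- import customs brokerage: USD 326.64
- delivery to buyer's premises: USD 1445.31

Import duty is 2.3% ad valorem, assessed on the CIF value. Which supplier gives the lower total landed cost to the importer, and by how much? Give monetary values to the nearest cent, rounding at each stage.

Supplier A is cheaper by USD 169.83

Supplier A (FCA):
CIF value = FCA price + origin terminal + freight + insurance = 6153.64 + 469.85 + 8272.07 + 498.92 = 15394.48
Import duty = 15394.48 × 2.3% = 354.07
Buyer bears (A): 469.85 + 8272.07 + 498.92 + 1338.31 + 326.64 + 1445.31 = 12351.10
Landed cost (A) = invoice 6153.64 + 12351.10 + duty 354.07 = 18858.81
Supplier B (CIF):
The CIF price already equals the CIF value: 15560.49
Import duty = 15560.49 × 2.3% = 357.89
Buyer bears (B): 1338.31 + 326.64 + 1445.31 = 3110.26
Landed cost (B) = invoice 15560.49 + 3110.26 + duty 357.89 = 19028.64
Difference = |18858.81 − 19028.64| = 169.83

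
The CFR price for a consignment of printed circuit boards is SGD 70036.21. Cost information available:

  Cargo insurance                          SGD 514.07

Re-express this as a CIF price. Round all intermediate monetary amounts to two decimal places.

CIF price: SGD 70550.28

From CFR to CIF, the seller additionally bears: insurance.
CIF price = 70036.21 + 514.07 = 70550.28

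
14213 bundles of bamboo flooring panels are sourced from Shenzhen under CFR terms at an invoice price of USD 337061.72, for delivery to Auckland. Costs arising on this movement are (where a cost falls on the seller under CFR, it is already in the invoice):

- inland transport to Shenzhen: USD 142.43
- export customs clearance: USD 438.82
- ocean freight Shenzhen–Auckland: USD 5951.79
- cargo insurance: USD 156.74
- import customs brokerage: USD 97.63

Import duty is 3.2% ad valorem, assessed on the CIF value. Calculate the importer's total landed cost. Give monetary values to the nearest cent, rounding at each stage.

Total landed cost: USD 348107.08

CFR: the seller pays costs through ocean freight to the destination port, but not insurance.
Already in the invoice (seller's account under CFR): inland to port, export clearance, freight — exclude.
CIF value = CFR price + insurance = 337061.72 + 156.74 = 337218.46
Import duty = 337218.46 × 3.2% = 10790.99
Buyer bears: insurance 156.74 + brokerage 97.63 + duty 10790.99 = 11045.36
Landed cost = invoice 337061.72 + 11045.36 = 348107.08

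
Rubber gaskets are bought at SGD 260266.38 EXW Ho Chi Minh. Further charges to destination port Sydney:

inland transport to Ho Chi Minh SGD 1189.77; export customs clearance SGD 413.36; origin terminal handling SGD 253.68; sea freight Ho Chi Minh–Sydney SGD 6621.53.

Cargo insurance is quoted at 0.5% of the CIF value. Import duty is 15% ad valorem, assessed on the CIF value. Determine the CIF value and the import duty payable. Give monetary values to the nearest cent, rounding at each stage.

Let C be the CIF value. C = EXW price + pre-shipment costs + freight + 0.5% × C
C − 0.5% × C = 260266.38 + 1189.77 + 413.36 + 253.68 + 6621.53
0.995 × C = 268744.72
C = 268744.72 / 0.995 = 270095.20
Insurance premium = 0.5% × 270095.20 = 1350.48
Import duty = 270095.20 × 15% = 40514.28

CIF value: SGD 270095.20; import duty: SGD 40514.28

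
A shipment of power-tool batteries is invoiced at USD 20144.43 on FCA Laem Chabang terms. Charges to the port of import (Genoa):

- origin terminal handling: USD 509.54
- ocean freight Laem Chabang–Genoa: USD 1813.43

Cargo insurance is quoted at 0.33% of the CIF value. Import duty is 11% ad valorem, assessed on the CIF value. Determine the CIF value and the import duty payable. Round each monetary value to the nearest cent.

Let C be the CIF value. C = FCA price + pre-shipment costs + freight + 0.33% × C
C − 0.33% × C = 20144.43 + 509.54 + 1813.43
0.9967 × C = 22467.40
C = 22467.40 / 0.9967 = 22541.79
Insurance premium = 0.33% × 22541.79 = 74.39
Import duty = 22541.79 × 11% = 2479.60

CIF value: USD 22541.79; import duty: USD 2479.60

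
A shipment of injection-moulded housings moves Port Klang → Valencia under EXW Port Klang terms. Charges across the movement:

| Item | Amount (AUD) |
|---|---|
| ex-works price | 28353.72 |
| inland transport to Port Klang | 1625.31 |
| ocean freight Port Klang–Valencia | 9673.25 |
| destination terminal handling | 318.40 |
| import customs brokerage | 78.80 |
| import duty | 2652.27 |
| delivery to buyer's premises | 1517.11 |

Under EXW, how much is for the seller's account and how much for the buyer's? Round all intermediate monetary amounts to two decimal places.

Seller: AUD 28353.72; buyer: AUD 15865.14

EXW: the seller makes goods available at their premises; the buyer bears all onward costs.
Seller's account: goods 28353.72 = 28353.72
Buyer's account: inland to port 1625.31 + freight 9673.25 + destination terminal 318.40 + brokerage 78.80 + duty 2652.27 + delivery 1517.11 = 15865.14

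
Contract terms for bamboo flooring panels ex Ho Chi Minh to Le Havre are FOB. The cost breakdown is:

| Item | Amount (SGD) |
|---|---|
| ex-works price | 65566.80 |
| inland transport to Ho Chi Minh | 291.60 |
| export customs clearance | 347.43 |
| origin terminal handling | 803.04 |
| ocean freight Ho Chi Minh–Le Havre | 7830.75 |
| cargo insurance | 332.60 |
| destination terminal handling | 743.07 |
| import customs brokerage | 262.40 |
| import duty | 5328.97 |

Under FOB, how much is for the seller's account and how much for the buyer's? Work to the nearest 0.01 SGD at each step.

Seller: SGD 67008.87; buyer: SGD 14497.79

FOB: the seller bears costs until goods are on board at the origin port; the buyer bears freight, insurance and all costs thereafter.
Seller's account: goods 65566.80 + inland to port 291.60 + export clearance 347.43 + origin terminal 803.04 = 67008.87
Buyer's account: freight 7830.75 + insurance 332.60 + destination terminal 743.07 + brokerage 262.40 + duty 5328.97 = 14497.79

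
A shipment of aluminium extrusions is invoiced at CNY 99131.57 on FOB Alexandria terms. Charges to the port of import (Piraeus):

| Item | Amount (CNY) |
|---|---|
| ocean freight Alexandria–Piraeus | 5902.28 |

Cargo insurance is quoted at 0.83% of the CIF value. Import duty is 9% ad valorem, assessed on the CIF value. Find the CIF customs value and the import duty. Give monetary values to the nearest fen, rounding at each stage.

Let C be the CIF value. C = FOB price + freight + 0.83% × C
C − 0.83% × C = 99131.57 + 5902.28
0.9917 × C = 105033.85
C = 105033.85 / 0.9917 = 105912.93
Insurance premium = 0.83% × 105912.93 = 879.08
Import duty = 105912.93 × 9% = 9532.16

CIF value: CNY 105912.93; import duty: CNY 9532.16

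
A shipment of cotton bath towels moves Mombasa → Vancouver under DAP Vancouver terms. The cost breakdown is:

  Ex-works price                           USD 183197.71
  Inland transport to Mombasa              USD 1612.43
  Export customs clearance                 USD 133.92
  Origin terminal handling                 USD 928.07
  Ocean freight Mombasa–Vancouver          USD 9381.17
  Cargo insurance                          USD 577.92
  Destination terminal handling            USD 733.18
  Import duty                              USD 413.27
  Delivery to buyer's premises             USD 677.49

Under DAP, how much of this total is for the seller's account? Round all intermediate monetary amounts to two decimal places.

Seller's account: USD 197241.89

DAP: the seller bears all costs to the named destination except import duty and clearance.
Seller's account: goods 183197.71 + inland to port 1612.43 + export clearance 133.92 + origin terminal 928.07 + freight 9381.17 + insurance 577.92 + destination terminal 733.18 + delivery 677.49 = 197241.89
Buyer's account: duty 413.27 = 413.27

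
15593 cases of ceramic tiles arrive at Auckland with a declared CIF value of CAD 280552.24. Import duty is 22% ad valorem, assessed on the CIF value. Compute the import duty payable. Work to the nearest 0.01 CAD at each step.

Import duty: CAD 61721.49

Import duty = 280552.24 × 22% = 61721.49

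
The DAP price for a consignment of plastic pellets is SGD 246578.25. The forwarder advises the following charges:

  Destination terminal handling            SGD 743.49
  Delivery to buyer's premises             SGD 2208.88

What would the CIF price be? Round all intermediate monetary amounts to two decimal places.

CIF price: SGD 243625.88

From DAP to CIF, the seller no longer bears: destination terminal, delivery.
CIF price = 246578.25 − 743.49 − 2208.88 = 243625.88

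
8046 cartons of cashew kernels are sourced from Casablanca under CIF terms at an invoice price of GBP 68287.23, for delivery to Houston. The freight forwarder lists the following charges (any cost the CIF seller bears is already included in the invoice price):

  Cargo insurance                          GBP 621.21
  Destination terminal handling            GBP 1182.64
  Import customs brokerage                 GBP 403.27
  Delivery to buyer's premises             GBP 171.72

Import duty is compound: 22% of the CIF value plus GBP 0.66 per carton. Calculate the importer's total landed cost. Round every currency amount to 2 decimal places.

CIF: the seller pays costs through ocean freight and marine insurance to the destination port.
Already in the invoice (seller's account under CIF): insurance — exclude.
The CIF price already equals the CIF value: 68287.23
Ad valorem component: 68287.23 × 22% = 15023.19
Specific component: 8046 × 0.66 = 5310.36
Import duty = 15023.19 + 5310.36 = 20333.55
Buyer bears: destination terminal 1182.64 + brokerage 403.27 + delivery 171.72 + duty 20333.55 = 22091.18
Landed cost = invoice 68287.23 + 22091.18 = 90378.41

Total landed cost: GBP 90378.41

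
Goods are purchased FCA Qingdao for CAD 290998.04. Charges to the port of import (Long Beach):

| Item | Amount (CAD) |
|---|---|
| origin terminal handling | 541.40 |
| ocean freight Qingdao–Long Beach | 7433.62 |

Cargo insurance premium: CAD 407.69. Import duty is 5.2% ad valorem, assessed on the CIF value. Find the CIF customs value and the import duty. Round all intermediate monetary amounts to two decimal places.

CIF = FCA price + pre-shipment costs + freight + insurance
CIF = 290998.04 + 541.40 + 7433.62 + 407.69 = 299380.75
Import duty = 299380.75 × 5.2% = 15567.80

CIF value: CAD 299380.75; import duty: CAD 15567.80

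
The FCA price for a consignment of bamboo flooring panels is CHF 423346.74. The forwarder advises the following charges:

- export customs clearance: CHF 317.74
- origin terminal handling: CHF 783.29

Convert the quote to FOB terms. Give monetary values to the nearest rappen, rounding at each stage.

Not relevant to the conversion: export clearance — on the seller under both FCA and FOB; already in the FCA price and stays in the FOB price.
From FCA to FOB, the seller additionally bears: origin terminal.
FOB price = 423346.74 + 783.29 = 424130.03

FOB price: CHF 424130.03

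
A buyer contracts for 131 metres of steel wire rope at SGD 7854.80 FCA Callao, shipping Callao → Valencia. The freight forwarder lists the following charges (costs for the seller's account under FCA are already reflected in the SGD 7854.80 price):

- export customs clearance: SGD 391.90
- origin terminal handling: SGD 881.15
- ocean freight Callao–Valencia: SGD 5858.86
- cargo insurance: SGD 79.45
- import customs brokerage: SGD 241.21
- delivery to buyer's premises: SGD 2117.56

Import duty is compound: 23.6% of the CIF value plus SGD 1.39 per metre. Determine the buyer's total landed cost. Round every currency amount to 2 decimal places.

Total landed cost: SGD 20678.25

FCA: the seller delivers export-cleared goods to the carrier; the buyer bears costs from that point.
Already in the invoice (seller's account under FCA): export clearance — exclude.
CIF value = FCA price + origin terminal + freight + insurance = 7854.80 + 881.15 + 5858.86 + 79.45 = 14674.26
Ad valorem component: 14674.26 × 23.6% = 3463.13
Specific component: 131 × 1.39 = 182.09
Import duty = 3463.13 + 182.09 = 3645.22
Buyer bears: origin terminal 881.15 + freight 5858.86 + insurance 79.45 + brokerage 241.21 + delivery 2117.56 + duty 3645.22 = 12823.45
Landed cost = invoice 7854.80 + 12823.45 = 20678.25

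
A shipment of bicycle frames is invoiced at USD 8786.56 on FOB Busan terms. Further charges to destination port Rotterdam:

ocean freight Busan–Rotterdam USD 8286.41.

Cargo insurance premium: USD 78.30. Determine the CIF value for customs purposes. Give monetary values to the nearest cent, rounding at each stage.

CIF value: USD 17151.27

CIF = FOB price + freight + insurance
CIF = 8786.56 + 8286.41 + 78.30 = 17151.27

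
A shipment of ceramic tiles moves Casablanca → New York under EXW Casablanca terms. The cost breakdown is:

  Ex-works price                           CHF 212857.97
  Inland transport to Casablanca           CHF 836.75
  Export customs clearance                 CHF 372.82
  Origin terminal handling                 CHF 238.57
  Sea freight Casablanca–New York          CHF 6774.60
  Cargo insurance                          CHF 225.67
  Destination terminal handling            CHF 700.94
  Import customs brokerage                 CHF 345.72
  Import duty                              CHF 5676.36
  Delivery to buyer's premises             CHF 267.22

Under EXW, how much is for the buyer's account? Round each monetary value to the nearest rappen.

Buyer's account: CHF 15438.65

EXW: the seller makes goods available at their premises; the buyer bears all onward costs.
Seller's account: goods 212857.97 = 212857.97
Buyer's account: inland to port 836.75 + export clearance 372.82 + origin terminal 238.57 + freight 6774.60 + insurance 225.67 + destination terminal 700.94 + brokerage 345.72 + duty 5676.36 + delivery 267.22 = 15438.65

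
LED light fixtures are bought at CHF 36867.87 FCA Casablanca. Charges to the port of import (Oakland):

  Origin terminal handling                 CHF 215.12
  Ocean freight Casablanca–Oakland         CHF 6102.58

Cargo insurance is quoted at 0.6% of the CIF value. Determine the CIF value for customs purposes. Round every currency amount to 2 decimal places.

Let C be the CIF value. C = FCA price + pre-shipment costs + freight + 0.6% × C
C − 0.6% × C = 36867.87 + 215.12 + 6102.58
0.994 × C = 43185.57
C = 43185.57 / 0.994 = 43446.25
Insurance premium = 0.6% × 43446.25 = 260.68

CIF value: CHF 43446.25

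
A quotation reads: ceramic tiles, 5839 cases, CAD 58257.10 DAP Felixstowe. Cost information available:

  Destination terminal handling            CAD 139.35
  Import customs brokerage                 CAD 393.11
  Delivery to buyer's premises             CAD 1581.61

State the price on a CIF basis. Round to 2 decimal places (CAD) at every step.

CIF price: CAD 56536.14

Not relevant to the conversion: brokerage — on the buyer under both terms; not part of either seller's price.
From DAP to CIF, the seller no longer bears: destination terminal, delivery.
CIF price = 58257.10 − 139.35 − 1581.61 = 56536.14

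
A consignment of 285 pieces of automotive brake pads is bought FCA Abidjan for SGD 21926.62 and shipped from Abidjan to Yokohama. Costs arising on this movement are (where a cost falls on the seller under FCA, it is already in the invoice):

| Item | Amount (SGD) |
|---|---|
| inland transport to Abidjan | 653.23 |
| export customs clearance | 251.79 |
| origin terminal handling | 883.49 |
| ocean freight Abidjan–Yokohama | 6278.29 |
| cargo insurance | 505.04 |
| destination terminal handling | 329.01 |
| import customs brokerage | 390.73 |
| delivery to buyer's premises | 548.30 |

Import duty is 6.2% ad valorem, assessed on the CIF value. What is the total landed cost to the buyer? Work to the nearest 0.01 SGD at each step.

Total landed cost: SGD 32696.27

FCA: the seller delivers export-cleared goods to the carrier; the buyer bears costs from that point.
Already in the invoice (seller's account under FCA): inland to port, export clearance — exclude.
CIF value = FCA price + origin terminal + freight + insurance = 21926.62 + 883.49 + 6278.29 + 505.04 = 29593.44
Import duty = 29593.44 × 6.2% = 1834.79
Buyer bears: origin terminal 883.49 + freight 6278.29 + insurance 505.04 + destination terminal 329.01 + brokerage 390.73 + delivery 548.30 + duty 1834.79 = 10769.65
Landed cost = invoice 21926.62 + 10769.65 = 32696.27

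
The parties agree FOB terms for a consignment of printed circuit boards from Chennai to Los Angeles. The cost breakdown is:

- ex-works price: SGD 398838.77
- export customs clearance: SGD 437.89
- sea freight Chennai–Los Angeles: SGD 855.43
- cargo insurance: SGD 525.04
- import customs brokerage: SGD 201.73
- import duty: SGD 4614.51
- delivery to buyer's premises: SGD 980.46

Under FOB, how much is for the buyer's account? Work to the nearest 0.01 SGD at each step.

Buyer's account: SGD 7177.17

FOB: the seller bears costs until goods are on board at the origin port; the buyer bears freight, insurance and all costs thereafter.
Seller's account: goods 398838.77 + export clearance 437.89 = 399276.66
Buyer's account: freight 855.43 + insurance 525.04 + brokerage 201.73 + duty 4614.51 + delivery 980.46 = 7177.17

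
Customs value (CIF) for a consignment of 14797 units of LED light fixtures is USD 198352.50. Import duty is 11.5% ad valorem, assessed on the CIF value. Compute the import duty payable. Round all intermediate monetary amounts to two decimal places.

Import duty = 198352.50 × 11.5% = 22810.54

Import duty: USD 22810.54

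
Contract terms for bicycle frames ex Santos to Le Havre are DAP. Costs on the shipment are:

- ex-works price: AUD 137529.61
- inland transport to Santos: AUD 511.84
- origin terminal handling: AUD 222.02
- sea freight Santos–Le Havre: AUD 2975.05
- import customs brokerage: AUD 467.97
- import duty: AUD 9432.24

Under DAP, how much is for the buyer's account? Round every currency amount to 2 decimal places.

DAP: the seller bears all costs to the named destination except import duty and clearance.
Seller's account: goods 137529.61 + inland to port 511.84 + origin terminal 222.02 + freight 2975.05 = 141238.52
Buyer's account: brokerage 467.97 + duty 9432.24 = 9900.21

Buyer's account: AUD 9900.21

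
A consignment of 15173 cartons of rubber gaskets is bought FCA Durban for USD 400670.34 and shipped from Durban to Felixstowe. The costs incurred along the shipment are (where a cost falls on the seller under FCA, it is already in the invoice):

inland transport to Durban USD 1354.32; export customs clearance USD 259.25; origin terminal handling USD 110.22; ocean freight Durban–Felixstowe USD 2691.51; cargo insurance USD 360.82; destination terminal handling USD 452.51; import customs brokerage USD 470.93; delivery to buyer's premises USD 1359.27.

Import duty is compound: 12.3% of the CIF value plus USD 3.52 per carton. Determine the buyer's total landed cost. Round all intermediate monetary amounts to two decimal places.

FCA: the seller delivers export-cleared goods to the carrier; the buyer bears costs from that point.
Already in the invoice (seller's account under FCA): inland to port, export clearance — exclude.
CIF value = FCA price + origin terminal + freight + insurance = 400670.34 + 110.22 + 2691.51 + 360.82 = 403832.89
Ad valorem component: 403832.89 × 12.3% = 49671.45
Specific component: 15173 × 3.52 = 53408.96
Import duty = 49671.45 + 53408.96 = 103080.41
Buyer bears: origin terminal 110.22 + freight 2691.51 + insurance 360.82 + destination terminal 452.51 + brokerage 470.93 + delivery 1359.27 + duty 103080.41 = 108525.67
Landed cost = invoice 400670.34 + 108525.67 = 509196.01

Total landed cost: USD 509196.01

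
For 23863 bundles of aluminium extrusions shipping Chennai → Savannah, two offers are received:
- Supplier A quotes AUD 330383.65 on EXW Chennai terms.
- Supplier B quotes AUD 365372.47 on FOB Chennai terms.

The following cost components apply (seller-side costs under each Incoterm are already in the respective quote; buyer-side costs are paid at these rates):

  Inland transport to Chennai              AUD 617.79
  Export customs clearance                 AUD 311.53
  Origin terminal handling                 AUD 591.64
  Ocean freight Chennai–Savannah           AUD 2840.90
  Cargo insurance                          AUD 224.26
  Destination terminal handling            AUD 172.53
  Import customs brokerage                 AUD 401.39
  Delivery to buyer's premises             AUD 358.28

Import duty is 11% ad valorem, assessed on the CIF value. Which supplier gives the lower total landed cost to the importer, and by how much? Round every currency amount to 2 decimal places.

Supplier A (EXW):
CIF value = EXW price + inland to port + export clearance + origin terminal + freight + insurance = 330383.65 + 617.79 + 311.53 + 591.64 + 2840.90 + 224.26 = 334969.77
Import duty = 334969.77 × 11% = 36846.67
Buyer bears (A): 617.79 + 311.53 + 591.64 + 2840.90 + 224.26 + 172.53 + 401.39 + 358.28 = 5518.32
Landed cost (A) = invoice 330383.65 + 5518.32 + duty 36846.67 = 372748.64
Supplier B (FOB):
CIF value = FOB price + freight + insurance = 365372.47 + 2840.90 + 224.26 = 368437.63
Import duty = 368437.63 × 11% = 40528.14
Buyer bears (B): 2840.90 + 224.26 + 172.53 + 401.39 + 358.28 = 3997.36
Landed cost (B) = invoice 365372.47 + 3997.36 + duty 40528.14 = 409897.97
Difference = |372748.64 − 409897.97| = 37149.33

Supplier A is cheaper by AUD 37149.33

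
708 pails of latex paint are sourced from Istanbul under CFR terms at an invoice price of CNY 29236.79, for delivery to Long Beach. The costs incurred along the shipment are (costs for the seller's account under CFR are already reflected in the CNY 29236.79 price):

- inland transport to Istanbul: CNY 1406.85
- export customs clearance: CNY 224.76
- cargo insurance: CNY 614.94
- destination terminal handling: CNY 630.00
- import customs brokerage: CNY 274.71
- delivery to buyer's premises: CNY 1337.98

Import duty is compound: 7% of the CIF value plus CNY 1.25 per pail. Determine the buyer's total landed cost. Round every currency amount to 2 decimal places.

CFR: the seller pays costs through ocean freight to the destination port, but not insurance.
Already in the invoice (seller's account under CFR): inland to port, export clearance — exclude.
CIF value = CFR price + insurance = 29236.79 + 614.94 = 29851.73
Ad valorem component: 29851.73 × 7% = 2089.62
Specific component: 708 × 1.25 = 885.00
Import duty = 2089.62 + 885.00 = 2974.62
Buyer bears: insurance 614.94 + destination terminal 630.00 + brokerage 274.71 + delivery 1337.98 + duty 2974.62 = 5832.25
Landed cost = invoice 29236.79 + 5832.25 = 35069.04

Total landed cost: CNY 35069.04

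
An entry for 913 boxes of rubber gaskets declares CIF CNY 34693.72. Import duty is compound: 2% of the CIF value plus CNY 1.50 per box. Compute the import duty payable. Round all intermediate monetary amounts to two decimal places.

Import duty: CNY 2063.37

Ad valorem component: 34693.72 × 2% = 693.87
Specific component: 913 × 1.50 = 1369.50
Import duty = 693.87 + 1369.50 = 2063.37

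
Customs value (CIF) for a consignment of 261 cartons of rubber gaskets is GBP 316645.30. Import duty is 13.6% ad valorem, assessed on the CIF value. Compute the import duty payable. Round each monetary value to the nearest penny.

Import duty: GBP 43063.76

Import duty = 316645.30 × 13.6% = 43063.76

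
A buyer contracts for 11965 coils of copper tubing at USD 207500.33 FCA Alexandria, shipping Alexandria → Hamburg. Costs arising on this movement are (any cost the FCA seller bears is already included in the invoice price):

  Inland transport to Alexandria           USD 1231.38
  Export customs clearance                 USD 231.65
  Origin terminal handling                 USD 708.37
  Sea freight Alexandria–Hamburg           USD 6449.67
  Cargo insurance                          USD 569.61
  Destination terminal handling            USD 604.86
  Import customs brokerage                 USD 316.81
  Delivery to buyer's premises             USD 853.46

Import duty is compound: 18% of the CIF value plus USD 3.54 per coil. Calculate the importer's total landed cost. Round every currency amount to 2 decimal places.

Total landed cost: USD 298100.25

FCA: the seller delivers export-cleared goods to the carrier; the buyer bears costs from that point.
Already in the invoice (seller's account under FCA): inland to port, export clearance — exclude.
CIF value = FCA price + origin terminal + freight + insurance = 207500.33 + 708.37 + 6449.67 + 569.61 = 215227.98
Ad valorem component: 215227.98 × 18% = 38741.04
Specific component: 11965 × 3.54 = 42356.10
Import duty = 38741.04 + 42356.10 = 81097.14
Buyer bears: origin terminal 708.37 + freight 6449.67 + insurance 569.61 + destination terminal 604.86 + brokerage 316.81 + delivery 853.46 + duty 81097.14 = 90599.92
Landed cost = invoice 207500.33 + 90599.92 = 298100.25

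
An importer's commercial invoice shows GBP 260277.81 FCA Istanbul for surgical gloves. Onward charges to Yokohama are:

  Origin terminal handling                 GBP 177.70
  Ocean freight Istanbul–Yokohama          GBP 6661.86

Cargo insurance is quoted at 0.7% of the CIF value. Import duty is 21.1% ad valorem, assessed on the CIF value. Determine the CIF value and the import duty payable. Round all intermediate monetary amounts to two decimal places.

Let C be the CIF value. C = FCA price + pre-shipment costs + freight + 0.7% × C
C − 0.7% × C = 260277.81 + 177.70 + 6661.86
0.993 × C = 267117.37
C = 267117.37 / 0.993 = 269000.37
Insurance premium = 0.7% × 269000.37 = 1883.00
Import duty = 269000.37 × 21.1% = 56759.08

CIF value: GBP 269000.37; import duty: GBP 56759.08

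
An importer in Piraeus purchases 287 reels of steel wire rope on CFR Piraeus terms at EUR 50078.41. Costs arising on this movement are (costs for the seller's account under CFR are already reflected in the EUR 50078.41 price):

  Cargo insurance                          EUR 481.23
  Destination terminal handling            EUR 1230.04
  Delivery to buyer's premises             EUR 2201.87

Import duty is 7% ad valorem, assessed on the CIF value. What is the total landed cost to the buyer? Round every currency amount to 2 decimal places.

CFR: the seller pays costs through ocean freight to the destination port, but not insurance.
CIF value = CFR price + insurance = 50078.41 + 481.23 = 50559.64
Import duty = 50559.64 × 7% = 3539.17
Buyer bears: insurance 481.23 + destination terminal 1230.04 + delivery 2201.87 + duty 3539.17 = 7452.31
Landed cost = invoice 50078.41 + 7452.31 = 57530.72

Total landed cost: EUR 57530.72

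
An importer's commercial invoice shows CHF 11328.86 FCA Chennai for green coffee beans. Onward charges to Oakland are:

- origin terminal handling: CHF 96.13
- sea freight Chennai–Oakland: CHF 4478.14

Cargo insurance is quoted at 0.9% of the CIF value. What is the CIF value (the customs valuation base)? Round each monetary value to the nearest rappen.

CIF value: CHF 16047.56

Let C be the CIF value. C = FCA price + pre-shipment costs + freight + 0.9% × C
C − 0.9% × C = 11328.86 + 96.13 + 4478.14
0.991 × C = 15903.13
C = 15903.13 / 0.991 = 16047.56
Insurance premium = 0.9% × 16047.56 = 144.43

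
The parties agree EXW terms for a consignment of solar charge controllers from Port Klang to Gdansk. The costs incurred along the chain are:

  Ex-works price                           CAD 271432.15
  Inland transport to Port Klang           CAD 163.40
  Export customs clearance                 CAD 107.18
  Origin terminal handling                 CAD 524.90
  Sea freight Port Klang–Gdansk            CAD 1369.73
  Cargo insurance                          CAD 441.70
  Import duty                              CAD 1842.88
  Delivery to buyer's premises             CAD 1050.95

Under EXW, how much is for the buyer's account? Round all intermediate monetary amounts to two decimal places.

EXW: the seller makes goods available at their premises; the buyer bears all onward costs.
Seller's account: goods 271432.15 = 271432.15
Buyer's account: inland to port 163.40 + export clearance 107.18 + origin terminal 524.90 + freight 1369.73 + insurance 441.70 + duty 1842.88 + delivery 1050.95 = 5500.74

Buyer's account: CAD 5500.74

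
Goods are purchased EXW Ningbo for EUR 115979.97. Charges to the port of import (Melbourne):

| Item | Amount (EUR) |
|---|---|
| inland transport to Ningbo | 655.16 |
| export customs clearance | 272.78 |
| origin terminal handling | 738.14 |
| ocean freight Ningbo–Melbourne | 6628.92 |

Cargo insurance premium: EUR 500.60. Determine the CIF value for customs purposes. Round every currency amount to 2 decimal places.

CIF = EXW price + pre-shipment costs + freight + insurance
CIF = 115979.97 + 655.16 + 272.78 + 738.14 + 6628.92 + 500.60 = 124775.57

CIF value: EUR 124775.57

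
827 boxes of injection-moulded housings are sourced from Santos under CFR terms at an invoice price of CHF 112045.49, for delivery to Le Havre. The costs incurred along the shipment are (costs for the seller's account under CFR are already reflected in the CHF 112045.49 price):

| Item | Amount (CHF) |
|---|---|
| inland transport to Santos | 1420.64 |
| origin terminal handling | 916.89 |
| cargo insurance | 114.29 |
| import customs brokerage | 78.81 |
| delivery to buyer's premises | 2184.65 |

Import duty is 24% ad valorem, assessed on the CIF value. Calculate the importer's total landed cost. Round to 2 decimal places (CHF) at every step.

Total landed cost: CHF 141341.59

CFR: the seller pays costs through ocean freight to the destination port, but not insurance.
Already in the invoice (seller's account under CFR): inland to port, origin terminal — exclude.
CIF value = CFR price + insurance = 112045.49 + 114.29 = 112159.78
Import duty = 112159.78 × 24% = 26918.35
Buyer bears: insurance 114.29 + brokerage 78.81 + delivery 2184.65 + duty 26918.35 = 29296.10
Landed cost = invoice 112045.49 + 29296.10 = 141341.59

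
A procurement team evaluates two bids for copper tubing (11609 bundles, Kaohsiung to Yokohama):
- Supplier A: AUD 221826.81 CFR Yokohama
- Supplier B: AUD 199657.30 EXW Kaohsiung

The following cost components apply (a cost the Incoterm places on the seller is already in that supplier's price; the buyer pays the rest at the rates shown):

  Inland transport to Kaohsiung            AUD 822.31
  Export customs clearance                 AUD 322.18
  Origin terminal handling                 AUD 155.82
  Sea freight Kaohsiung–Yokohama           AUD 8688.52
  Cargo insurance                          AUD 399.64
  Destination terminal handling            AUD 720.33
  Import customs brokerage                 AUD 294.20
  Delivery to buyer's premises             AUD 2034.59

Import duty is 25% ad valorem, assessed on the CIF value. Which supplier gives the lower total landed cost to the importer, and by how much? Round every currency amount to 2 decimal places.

Supplier A (CFR):
CIF value = CFR price + insurance = 221826.81 + 399.64 = 222226.45
Import duty = 222226.45 × 25% = 55556.61
Buyer bears (A): 399.64 + 720.33 + 294.20 + 2034.59 = 3448.76
Landed cost (A) = invoice 221826.81 + 3448.76 + duty 55556.61 = 280832.18
Supplier B (EXW):
CIF value = EXW price + inland to port + export clearance + origin terminal + freight + insurance = 199657.30 + 822.31 + 322.18 + 155.82 + 8688.52 + 399.64 = 210045.77
Import duty = 210045.77 × 25% = 52511.44
Buyer bears (B): 822.31 + 322.18 + 155.82 + 8688.52 + 399.64 + 720.33 + 294.20 + 2034.59 = 13437.59
Landed cost (B) = invoice 199657.30 + 13437.59 + duty 52511.44 = 265606.33
Difference = |280832.18 − 265606.33| = 15225.85

Supplier B is cheaper by AUD 15225.85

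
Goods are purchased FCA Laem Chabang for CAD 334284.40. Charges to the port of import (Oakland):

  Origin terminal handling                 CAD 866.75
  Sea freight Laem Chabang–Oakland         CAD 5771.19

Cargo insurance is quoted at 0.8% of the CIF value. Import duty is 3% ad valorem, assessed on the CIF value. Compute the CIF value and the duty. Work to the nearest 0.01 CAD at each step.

Let C be the CIF value. C = FCA price + pre-shipment costs + freight + 0.8% × C
C − 0.8% × C = 334284.40 + 866.75 + 5771.19
0.992 × C = 340922.34
C = 340922.34 / 0.992 = 343671.71
Insurance premium = 0.8% × 343671.71 = 2749.37
Import duty = 343671.71 × 3% = 10310.15

CIF value: CAD 343671.71; import duty: CAD 10310.15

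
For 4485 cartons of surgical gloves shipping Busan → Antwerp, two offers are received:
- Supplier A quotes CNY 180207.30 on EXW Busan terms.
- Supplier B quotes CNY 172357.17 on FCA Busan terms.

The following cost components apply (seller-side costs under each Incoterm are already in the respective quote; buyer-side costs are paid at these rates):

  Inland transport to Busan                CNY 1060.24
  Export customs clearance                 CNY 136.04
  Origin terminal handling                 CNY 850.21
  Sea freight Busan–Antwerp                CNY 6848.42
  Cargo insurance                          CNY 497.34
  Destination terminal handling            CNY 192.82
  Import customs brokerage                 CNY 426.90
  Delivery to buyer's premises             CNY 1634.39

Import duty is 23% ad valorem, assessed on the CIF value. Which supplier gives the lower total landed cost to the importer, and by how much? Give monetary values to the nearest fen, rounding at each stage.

Supplier A (EXW):
CIF value = EXW price + inland to port + export clearance + origin terminal + freight + insurance = 180207.30 + 1060.24 + 136.04 + 850.21 + 6848.42 + 497.34 = 189599.55
Import duty = 189599.55 × 23% = 43607.90
Buyer bears (A): 1060.24 + 136.04 + 850.21 + 6848.42 + 497.34 + 192.82 + 426.90 + 1634.39 = 11646.36
Landed cost (A) = invoice 180207.30 + 11646.36 + duty 43607.90 = 235461.56
Supplier B (FCA):
CIF value = FCA price + origin terminal + freight + insurance = 172357.17 + 850.21 + 6848.42 + 497.34 = 180553.14
Import duty = 180553.14 × 23% = 41527.22
Buyer bears (B): 850.21 + 6848.42 + 497.34 + 192.82 + 426.90 + 1634.39 = 10450.08
Landed cost (B) = invoice 172357.17 + 10450.08 + duty 41527.22 = 224334.47
Difference = |235461.56 − 224334.47| = 11127.09

Supplier B is cheaper by CNY 11127.09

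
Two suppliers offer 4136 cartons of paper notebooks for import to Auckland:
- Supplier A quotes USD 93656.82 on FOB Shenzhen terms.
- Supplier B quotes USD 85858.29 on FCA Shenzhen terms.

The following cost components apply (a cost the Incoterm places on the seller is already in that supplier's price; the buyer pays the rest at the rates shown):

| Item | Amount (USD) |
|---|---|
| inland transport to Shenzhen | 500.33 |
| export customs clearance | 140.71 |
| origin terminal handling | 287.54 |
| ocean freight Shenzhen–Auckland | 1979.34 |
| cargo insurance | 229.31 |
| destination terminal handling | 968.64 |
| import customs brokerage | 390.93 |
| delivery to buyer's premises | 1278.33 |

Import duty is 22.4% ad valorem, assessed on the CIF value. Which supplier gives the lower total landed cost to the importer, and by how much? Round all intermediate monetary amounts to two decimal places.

Supplier B is cheaper by USD 9193.46

Supplier A (FOB):
CIF value = FOB price + freight + insurance = 93656.82 + 1979.34 + 229.31 = 95865.47
Import duty = 95865.47 × 22.4% = 21473.87
Buyer bears (A): 1979.34 + 229.31 + 968.64 + 390.93 + 1278.33 = 4846.55
Landed cost (A) = invoice 93656.82 + 4846.55 + duty 21473.87 = 119977.24
Supplier B (FCA):
CIF value = FCA price + origin terminal + freight + insurance = 85858.29 + 287.54 + 1979.34 + 229.31 = 88354.48
Import duty = 88354.48 × 22.4% = 19791.40
Buyer bears (B): 287.54 + 1979.34 + 229.31 + 968.64 + 390.93 + 1278.33 = 5134.09
Landed cost (B) = invoice 85858.29 + 5134.09 + duty 19791.40 = 110783.78
Difference = |119977.24 − 110783.78| = 9193.46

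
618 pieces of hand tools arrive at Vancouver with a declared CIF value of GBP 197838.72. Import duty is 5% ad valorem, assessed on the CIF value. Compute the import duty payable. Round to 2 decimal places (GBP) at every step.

Import duty: GBP 9891.94

Import duty = 197838.72 × 5% = 9891.94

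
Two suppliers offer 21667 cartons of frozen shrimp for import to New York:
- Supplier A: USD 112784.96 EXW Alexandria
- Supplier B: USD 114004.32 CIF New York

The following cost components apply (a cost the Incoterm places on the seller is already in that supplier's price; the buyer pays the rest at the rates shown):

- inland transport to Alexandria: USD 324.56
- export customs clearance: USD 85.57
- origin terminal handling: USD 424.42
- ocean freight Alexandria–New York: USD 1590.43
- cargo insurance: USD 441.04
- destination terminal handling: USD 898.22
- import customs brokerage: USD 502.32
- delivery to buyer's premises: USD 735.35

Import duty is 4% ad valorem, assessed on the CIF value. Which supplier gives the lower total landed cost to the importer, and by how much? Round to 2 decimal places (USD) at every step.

Supplier B is cheaper by USD 1712.53

Supplier A (EXW):
CIF value = EXW price + inland to port + export clearance + origin terminal + freight + insurance = 112784.96 + 324.56 + 85.57 + 424.42 + 1590.43 + 441.04 = 115650.98
Import duty = 115650.98 × 4% = 4626.04
Buyer bears (A): 324.56 + 85.57 + 424.42 + 1590.43 + 441.04 + 898.22 + 502.32 + 735.35 = 5001.91
Landed cost (A) = invoice 112784.96 + 5001.91 + duty 4626.04 = 122412.91
Supplier B (CIF):
The CIF price already equals the CIF value: 114004.32
Import duty = 114004.32 × 4% = 4560.17
Buyer bears (B): 898.22 + 502.32 + 735.35 = 2135.89
Landed cost (B) = invoice 114004.32 + 2135.89 + duty 4560.17 = 120700.38
Difference = |122412.91 − 120700.38| = 1712.53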